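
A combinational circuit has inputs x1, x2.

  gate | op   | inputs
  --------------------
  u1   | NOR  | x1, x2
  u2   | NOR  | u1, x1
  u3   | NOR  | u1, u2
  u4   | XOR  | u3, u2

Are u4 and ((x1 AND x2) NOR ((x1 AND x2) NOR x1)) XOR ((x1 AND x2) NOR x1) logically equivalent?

u1 = x1 NOR x2
u2 = u1 NOR x1 = (x1 NOR x2) NOR x1
u3 = u1 NOR u2 = (x1 NOR x2) NOR ((x1 NOR x2) NOR x1)
u4 = u3 XOR u2 = ((x1 NOR x2) NOR ((x1 NOR x2) NOR x1)) XOR ((x1 NOR x2) NOR x1)
At x1=0, x2=0: circuit gives 0, formula gives 1.

No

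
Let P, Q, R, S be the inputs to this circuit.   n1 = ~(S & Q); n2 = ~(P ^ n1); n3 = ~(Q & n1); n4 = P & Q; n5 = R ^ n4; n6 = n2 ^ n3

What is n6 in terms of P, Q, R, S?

n1 = ~(S & Q)
n2 = ~(P ^ n1) = ~(P ^ (~(S & Q)))
n3 = ~(Q & n1) = ~(Q & (~(S & Q)))
n6 = n2 ^ n3 = (~(P ^ (~(S & Q)))) ^ (~(Q & (~(S & Q))))

(~(P ^ (~(S & Q)))) ^ (~(Q & (~(S & Q))))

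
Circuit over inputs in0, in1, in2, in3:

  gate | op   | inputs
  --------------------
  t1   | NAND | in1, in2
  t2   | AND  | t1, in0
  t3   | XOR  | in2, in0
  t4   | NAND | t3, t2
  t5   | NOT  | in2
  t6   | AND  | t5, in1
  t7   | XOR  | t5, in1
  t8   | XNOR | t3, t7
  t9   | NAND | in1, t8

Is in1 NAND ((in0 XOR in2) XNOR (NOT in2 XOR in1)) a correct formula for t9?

t3 = in2 XOR in0
t5 = NOT in2
t7 = t5 XOR in1 = NOT in2 XOR in1
t8 = t3 XNOR t7 = (in2 XOR in0) XNOR (NOT in2 XOR in1)
t9 = in1 NAND t8 = in1 NAND ((in2 XOR in0) XNOR (NOT in2 XOR in1))
At in0=0, in1=1, in2=0, in3=0: circuit gives 0, formula gives 0.
At in0=0, in1=0, in2=0, in3=0: circuit gives 1, formula gives 1.
Agrees on all 16 inputs.

Yes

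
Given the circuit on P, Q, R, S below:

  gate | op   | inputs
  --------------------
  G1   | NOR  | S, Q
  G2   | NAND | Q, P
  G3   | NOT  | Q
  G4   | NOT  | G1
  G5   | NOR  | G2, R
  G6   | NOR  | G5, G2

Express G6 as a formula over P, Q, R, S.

((Q NAND P) NOR R) NOR (Q NAND P)

G2 = Q NAND P
G5 = G2 NOR R = (Q NAND P) NOR R
G6 = G5 NOR G2 = ((Q NAND P) NOR R) NOR (Q NAND P)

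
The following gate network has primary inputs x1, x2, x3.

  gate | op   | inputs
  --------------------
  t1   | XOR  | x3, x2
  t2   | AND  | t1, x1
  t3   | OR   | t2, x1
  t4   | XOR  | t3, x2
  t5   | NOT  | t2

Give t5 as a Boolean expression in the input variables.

t1 = x3 XOR x2
t2 = t1 AND x1 = (x3 XOR x2) AND x1
t5 = NOT t2 = NOT ((x3 XOR x2) AND x1)

NOT ((x3 XOR x2) AND x1)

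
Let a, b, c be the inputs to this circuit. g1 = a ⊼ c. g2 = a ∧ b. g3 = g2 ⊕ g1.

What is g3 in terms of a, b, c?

g1 = a ⊼ c
g2 = a ∧ b
g3 = g2 ⊕ g1 = (a ∧ b) ⊕ (a ⊼ c)

(a ∧ b) ⊕ (a ⊼ c)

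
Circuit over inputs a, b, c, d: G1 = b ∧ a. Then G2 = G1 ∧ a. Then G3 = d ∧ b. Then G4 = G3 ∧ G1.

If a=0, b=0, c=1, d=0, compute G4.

0

G1 = 0 ∧ 0 = 0
G3 = 0 ∧ 0 = 0
G4 = 0 ∧ 0 = 0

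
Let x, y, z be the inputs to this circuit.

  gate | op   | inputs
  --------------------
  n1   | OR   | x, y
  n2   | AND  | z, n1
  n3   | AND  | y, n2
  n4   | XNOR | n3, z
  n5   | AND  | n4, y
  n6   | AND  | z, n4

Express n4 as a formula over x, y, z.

(y AND (z AND (x OR y))) XNOR z

n1 = x OR y
n2 = z AND n1 = z AND (x OR y)
n3 = y AND n2 = y AND (z AND (x OR y))
n4 = n3 XNOR z = (y AND (z AND (x OR y))) XNOR z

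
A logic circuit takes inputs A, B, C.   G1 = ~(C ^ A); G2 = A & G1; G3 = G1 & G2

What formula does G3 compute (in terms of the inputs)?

G1 = ~(C ^ A)
G2 = A & G1 = A & (~(C ^ A))
G3 = G1 & G2 = (~(C ^ A)) & (A & (~(C ^ A)))

(~(C ^ A)) & (A & (~(C ^ A)))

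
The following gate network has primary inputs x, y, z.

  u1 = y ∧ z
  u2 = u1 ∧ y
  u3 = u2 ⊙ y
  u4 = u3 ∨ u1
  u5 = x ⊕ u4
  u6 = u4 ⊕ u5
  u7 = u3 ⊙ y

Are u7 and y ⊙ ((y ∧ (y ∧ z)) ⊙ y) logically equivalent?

Yes

u1 = y ∧ z
u2 = u1 ∧ y = (y ∧ z) ∧ y
u3 = u2 ⊙ y = ((y ∧ z) ∧ y) ⊙ y
u7 = u3 ⊙ y = (((y ∧ z) ∧ y) ⊙ y) ⊙ y
At x=0, y=0, z=0: circuit gives 0, formula gives 0.
At x=0, y=1, z=1: circuit gives 1, formula gives 1.
Agrees on all 8 inputs.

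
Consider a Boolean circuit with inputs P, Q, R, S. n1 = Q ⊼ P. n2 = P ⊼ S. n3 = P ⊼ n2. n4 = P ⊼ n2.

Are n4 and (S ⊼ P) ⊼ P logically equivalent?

Yes

n2 = P ⊼ S
n4 = P ⊼ n2 = P ⊼ (P ⊼ S)
At P=1, Q=0, R=0, S=0: circuit gives 0, formula gives 0.
At P=0, Q=0, R=0, S=0: circuit gives 1, formula gives 1.
Agrees on all 16 inputs.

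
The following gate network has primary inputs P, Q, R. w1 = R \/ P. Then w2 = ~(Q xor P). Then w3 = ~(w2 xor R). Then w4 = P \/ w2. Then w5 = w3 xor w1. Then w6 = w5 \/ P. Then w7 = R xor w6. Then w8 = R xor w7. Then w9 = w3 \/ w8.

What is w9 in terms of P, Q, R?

w1 = R \/ P
w2 = ~(Q xor P)
w3 = ~(w2 xor R) = ~((~(Q xor P)) xor R)
w5 = w3 xor w1 = (~((~(Q xor P)) xor R)) xor (R \/ P)
w6 = w5 \/ P = ((~((~(Q xor P)) xor R)) xor (R \/ P)) \/ P
w7 = R xor w6 = R xor (((~((~(Q xor P)) xor R)) xor (R \/ P)) \/ P)
w8 = R xor w7 = R xor (R xor (((~((~(Q xor P)) xor R)) xor (R \/ P)) \/ P))
w9 = w3 \/ w8 = (~((~(Q xor P)) xor R)) \/ (R xor (R xor (((~((~(Q xor P)) xor R)) xor (R \/ P)) \/ P)))

(~((~(Q xor P)) xor R)) \/ (R xor (R xor (((~((~(Q xor P)) xor R)) xor (R \/ P)) \/ P)))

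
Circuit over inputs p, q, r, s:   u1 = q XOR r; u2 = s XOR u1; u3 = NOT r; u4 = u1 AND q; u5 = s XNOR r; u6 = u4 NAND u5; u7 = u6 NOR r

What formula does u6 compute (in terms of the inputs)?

u1 = q XOR r
u4 = u1 AND q = (q XOR r) AND q
u5 = s XNOR r
u6 = u4 NAND u5 = ((q XOR r) AND q) NAND (s XNOR r)

((q XOR r) AND q) NAND (s XNOR r)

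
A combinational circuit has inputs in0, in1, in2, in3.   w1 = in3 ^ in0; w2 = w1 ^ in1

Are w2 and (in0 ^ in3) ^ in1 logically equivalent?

Yes

w1 = in3 ^ in0
w2 = w1 ^ in1 = (in3 ^ in0) ^ in1
At in0=0, in1=0, in2=0, in3=0: circuit gives 0, formula gives 0.
At in0=0, in1=0, in2=0, in3=1: circuit gives 1, formula gives 1.
Agrees on all 16 inputs.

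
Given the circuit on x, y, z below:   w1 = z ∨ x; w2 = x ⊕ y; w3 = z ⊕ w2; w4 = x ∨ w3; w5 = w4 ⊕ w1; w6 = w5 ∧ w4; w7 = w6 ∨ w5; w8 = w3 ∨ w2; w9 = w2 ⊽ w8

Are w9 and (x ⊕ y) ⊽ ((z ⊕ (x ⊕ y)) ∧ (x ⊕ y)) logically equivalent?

No

w2 = x ⊕ y
w3 = z ⊕ w2 = z ⊕ (x ⊕ y)
w8 = w3 ∨ w2 = (z ⊕ (x ⊕ y)) ∨ (x ⊕ y)
w9 = w2 ⊽ w8 = (x ⊕ y) ⊽ ((z ⊕ (x ⊕ y)) ∨ (x ⊕ y))
At x=0, y=0, z=1: circuit gives 0, formula gives 1.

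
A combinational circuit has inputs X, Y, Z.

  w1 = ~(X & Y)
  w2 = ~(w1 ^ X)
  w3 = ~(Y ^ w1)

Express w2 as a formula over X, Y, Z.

~((~(X & Y)) ^ X)

w1 = ~(X & Y)
w2 = ~(w1 ^ X) = ~((~(X & Y)) ^ X)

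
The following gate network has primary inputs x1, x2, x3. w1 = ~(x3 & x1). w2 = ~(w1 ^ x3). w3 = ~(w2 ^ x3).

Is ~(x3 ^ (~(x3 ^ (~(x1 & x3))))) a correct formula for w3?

w1 = ~(x3 & x1)
w2 = ~(w1 ^ x3) = ~((~(x3 & x1)) ^ x3)
w3 = ~(w2 ^ x3) = ~((~((~(x3 & x1)) ^ x3)) ^ x3)
At x1=1, x2=0, x3=1: circuit gives 0, formula gives 0.
At x1=0, x2=0, x3=0: circuit gives 1, formula gives 1.
Agrees on all 8 inputs.

Yes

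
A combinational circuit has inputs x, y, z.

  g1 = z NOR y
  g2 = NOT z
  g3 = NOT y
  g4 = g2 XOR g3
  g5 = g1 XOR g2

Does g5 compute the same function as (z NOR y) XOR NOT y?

g1 = z NOR y
g2 = NOT z
g5 = g1 XOR g2 = (z NOR y) XOR NOT z
At x=0, y=0, z=1: circuit gives 0, formula gives 1.

No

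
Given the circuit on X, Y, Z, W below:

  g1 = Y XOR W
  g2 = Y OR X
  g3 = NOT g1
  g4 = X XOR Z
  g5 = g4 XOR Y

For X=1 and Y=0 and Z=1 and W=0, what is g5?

0

g4 = 1 XOR 1 = 0
g5 = 0 XOR 0 = 0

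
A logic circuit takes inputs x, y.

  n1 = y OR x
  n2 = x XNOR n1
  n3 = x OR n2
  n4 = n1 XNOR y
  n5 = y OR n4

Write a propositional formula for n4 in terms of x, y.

n1 = y OR x
n4 = n1 XNOR y = (y OR x) XNOR y

(y OR x) XNOR y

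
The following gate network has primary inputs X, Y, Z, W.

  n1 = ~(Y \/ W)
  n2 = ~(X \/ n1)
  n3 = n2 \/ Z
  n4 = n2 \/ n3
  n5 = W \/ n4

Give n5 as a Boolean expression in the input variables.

W \/ ((~(X \/ (~(Y \/ W)))) \/ ((~(X \/ (~(Y \/ W)))) \/ Z))

n1 = ~(Y \/ W)
n2 = ~(X \/ n1) = ~(X \/ (~(Y \/ W)))
n3 = n2 \/ Z = (~(X \/ (~(Y \/ W)))) \/ Z
n4 = n2 \/ n3 = (~(X \/ (~(Y \/ W)))) \/ ((~(X \/ (~(Y \/ W)))) \/ Z)
n5 = W \/ n4 = W \/ ((~(X \/ (~(Y \/ W)))) \/ ((~(X \/ (~(Y \/ W)))) \/ Z))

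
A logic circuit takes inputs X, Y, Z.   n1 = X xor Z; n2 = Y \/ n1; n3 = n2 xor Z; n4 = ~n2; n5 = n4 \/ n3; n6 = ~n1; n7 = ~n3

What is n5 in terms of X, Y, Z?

~(Y \/ (X xor Z)) \/ ((Y \/ (X xor Z)) xor Z)

n1 = X xor Z
n2 = Y \/ n1 = Y \/ (X xor Z)
n3 = n2 xor Z = (Y \/ (X xor Z)) xor Z
n4 = ~n2 = ~(Y \/ (X xor Z))
n5 = n4 \/ n3 = ~(Y \/ (X xor Z)) \/ ((Y \/ (X xor Z)) xor Z)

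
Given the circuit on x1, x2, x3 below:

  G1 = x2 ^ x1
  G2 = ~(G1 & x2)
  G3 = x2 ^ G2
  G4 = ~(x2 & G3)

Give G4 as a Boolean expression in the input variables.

G1 = x2 ^ x1
G2 = ~(G1 & x2) = ~((x2 ^ x1) & x2)
G3 = x2 ^ G2 = x2 ^ (~((x2 ^ x1) & x2))
G4 = ~(x2 & G3) = ~(x2 & (x2 ^ (~((x2 ^ x1) & x2))))

~(x2 & (x2 ^ (~((x2 ^ x1) & x2))))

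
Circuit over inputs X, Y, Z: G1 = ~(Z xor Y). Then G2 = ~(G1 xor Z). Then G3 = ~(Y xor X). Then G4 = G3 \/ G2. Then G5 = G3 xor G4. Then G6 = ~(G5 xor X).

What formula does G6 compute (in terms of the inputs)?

G1 = ~(Z xor Y)
G2 = ~(G1 xor Z) = ~((~(Z xor Y)) xor Z)
G3 = ~(Y xor X)
G4 = G3 \/ G2 = (~(Y xor X)) \/ (~((~(Z xor Y)) xor Z))
G5 = G3 xor G4 = (~(Y xor X)) xor ((~(Y xor X)) \/ (~((~(Z xor Y)) xor Z)))
G6 = ~(G5 xor X) = ~(((~(Y xor X)) xor ((~(Y xor X)) \/ (~((~(Z xor Y)) xor Z)))) xor X)

~(((~(Y xor X)) xor ((~(Y xor X)) \/ (~((~(Z xor Y)) xor Z)))) xor X)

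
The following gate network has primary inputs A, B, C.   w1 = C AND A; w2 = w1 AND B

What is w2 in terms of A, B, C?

w1 = C AND A
w2 = w1 AND B = (C AND A) AND B

(C AND A) AND B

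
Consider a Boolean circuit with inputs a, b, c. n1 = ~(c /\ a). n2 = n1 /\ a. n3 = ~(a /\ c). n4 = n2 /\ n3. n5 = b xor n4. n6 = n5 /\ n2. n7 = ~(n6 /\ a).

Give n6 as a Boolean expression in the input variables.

n1 = ~(c /\ a)
n2 = n1 /\ a = (~(c /\ a)) /\ a
n3 = ~(a /\ c)
n4 = n2 /\ n3 = ((~(c /\ a)) /\ a) /\ (~(a /\ c))
n5 = b xor n4 = b xor (((~(c /\ a)) /\ a) /\ (~(a /\ c)))
n6 = n5 /\ n2 = (b xor (((~(c /\ a)) /\ a) /\ (~(a /\ c)))) /\ ((~(c /\ a)) /\ a)

(b xor (((~(c /\ a)) /\ a) /\ (~(a /\ c)))) /\ ((~(c /\ a)) /\ a)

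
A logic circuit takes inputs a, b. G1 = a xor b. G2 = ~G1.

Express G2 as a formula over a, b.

G1 = a xor b
G2 = ~G1 = ~(a xor b)

~(a xor b)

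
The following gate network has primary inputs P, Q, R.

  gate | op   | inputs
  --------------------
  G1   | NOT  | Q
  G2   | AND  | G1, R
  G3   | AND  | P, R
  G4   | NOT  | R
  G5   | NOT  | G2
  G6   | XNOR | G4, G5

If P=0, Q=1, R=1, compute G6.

0

G1 = NOT 1 = 0
G2 = 0 AND 1 = 0
G4 = NOT 1 = 0
G5 = NOT 0 = 1
G6 = 0 XNOR 1 = 0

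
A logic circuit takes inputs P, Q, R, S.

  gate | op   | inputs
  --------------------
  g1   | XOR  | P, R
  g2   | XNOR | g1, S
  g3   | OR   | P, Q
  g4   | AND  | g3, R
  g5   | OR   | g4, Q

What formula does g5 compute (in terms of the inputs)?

g3 = P OR Q
g4 = g3 AND R = (P OR Q) AND R
g5 = g4 OR Q = ((P OR Q) AND R) OR Q

((P OR Q) AND R) OR Q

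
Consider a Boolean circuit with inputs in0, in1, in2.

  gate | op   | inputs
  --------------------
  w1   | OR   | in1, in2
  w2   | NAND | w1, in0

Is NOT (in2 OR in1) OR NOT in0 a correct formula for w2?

w1 = in1 OR in2
w2 = w1 NAND in0 = (in1 OR in2) NAND in0
At in0=1, in1=0, in2=1: circuit gives 0, formula gives 0.
At in0=0, in1=0, in2=0: circuit gives 1, formula gives 1.
Agrees on all 8 inputs.

Yes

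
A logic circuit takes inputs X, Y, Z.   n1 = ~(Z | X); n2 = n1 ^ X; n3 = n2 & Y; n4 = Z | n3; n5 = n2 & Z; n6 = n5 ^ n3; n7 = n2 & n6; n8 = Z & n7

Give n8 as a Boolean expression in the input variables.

n1 = ~(Z | X)
n2 = n1 ^ X = (~(Z | X)) ^ X
n3 = n2 & Y = ((~(Z | X)) ^ X) & Y
n5 = n2 & Z = ((~(Z | X)) ^ X) & Z
n6 = n5 ^ n3 = (((~(Z | X)) ^ X) & Z) ^ (((~(Z | X)) ^ X) & Y)
n7 = n2 & n6 = ((~(Z | X)) ^ X) & ((((~(Z | X)) ^ X) & Z) ^ (((~(Z | X)) ^ X) & Y))
n8 = Z & n7 = Z & (((~(Z | X)) ^ X) & ((((~(Z | X)) ^ X) & Z) ^ (((~(Z | X)) ^ X) & Y)))

Z & (((~(Z | X)) ^ X) & ((((~(Z | X)) ^ X) & Z) ^ (((~(Z | X)) ^ X) & Y)))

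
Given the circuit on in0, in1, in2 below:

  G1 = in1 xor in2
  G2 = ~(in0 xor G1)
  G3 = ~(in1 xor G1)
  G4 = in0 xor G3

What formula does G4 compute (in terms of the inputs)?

in0 xor (~(in1 xor (in1 xor in2)))

G1 = in1 xor in2
G3 = ~(in1 xor G1) = ~(in1 xor (in1 xor in2))
G4 = in0 xor G3 = in0 xor (~(in1 xor (in1 xor in2)))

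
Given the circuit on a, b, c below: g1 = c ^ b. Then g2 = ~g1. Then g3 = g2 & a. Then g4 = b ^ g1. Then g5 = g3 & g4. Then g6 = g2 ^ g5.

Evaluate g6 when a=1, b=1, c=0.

0

g1 = 0 ^ 1 = 1
g2 = ~1 = 0
g3 = 0 & 1 = 0
g4 = 1 ^ 1 = 0
g5 = 0 & 0 = 0
g6 = 0 ^ 0 = 0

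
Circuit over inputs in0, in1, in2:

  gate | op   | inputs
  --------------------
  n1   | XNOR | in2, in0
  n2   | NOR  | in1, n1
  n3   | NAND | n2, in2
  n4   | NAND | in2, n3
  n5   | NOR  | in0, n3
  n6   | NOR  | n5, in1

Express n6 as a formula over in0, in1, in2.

n1 = in2 XNOR in0
n2 = in1 NOR n1 = in1 NOR (in2 XNOR in0)
n3 = n2 NAND in2 = (in1 NOR (in2 XNOR in0)) NAND in2
n5 = in0 NOR n3 = in0 NOR ((in1 NOR (in2 XNOR in0)) NAND in2)
n6 = n5 NOR in1 = (in0 NOR ((in1 NOR (in2 XNOR in0)) NAND in2)) NOR in1

(in0 NOR ((in1 NOR (in2 XNOR in0)) NAND in2)) NOR in1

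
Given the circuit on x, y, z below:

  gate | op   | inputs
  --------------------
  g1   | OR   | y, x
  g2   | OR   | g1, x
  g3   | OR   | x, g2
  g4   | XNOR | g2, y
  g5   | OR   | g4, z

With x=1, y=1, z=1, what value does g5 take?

1

g1 = 1 OR 1 = 1
g2 = 1 OR 1 = 1
g4 = 1 XNOR 1 = 1
g5 = 1 OR 1 = 1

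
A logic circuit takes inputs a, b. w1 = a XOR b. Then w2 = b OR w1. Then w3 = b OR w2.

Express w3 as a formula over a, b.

w1 = a XOR b
w2 = b OR w1 = b OR (a XOR b)
w3 = b OR w2 = b OR (b OR (a XOR b))

b OR (b OR (a XOR b))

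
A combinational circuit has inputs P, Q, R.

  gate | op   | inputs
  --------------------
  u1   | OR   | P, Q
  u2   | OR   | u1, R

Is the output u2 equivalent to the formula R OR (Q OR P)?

u1 = P OR Q
u2 = u1 OR R = (P OR Q) OR R
At P=0, Q=0, R=0: circuit gives 0, formula gives 0.
At P=0, Q=0, R=1: circuit gives 1, formula gives 1.
Agrees on all 8 inputs.

Yes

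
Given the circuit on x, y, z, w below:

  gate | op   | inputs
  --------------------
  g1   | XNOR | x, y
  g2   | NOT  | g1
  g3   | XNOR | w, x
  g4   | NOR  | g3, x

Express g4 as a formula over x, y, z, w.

g3 = w XNOR x
g4 = g3 NOR x = (w XNOR x) NOR x

(w XNOR x) NOR x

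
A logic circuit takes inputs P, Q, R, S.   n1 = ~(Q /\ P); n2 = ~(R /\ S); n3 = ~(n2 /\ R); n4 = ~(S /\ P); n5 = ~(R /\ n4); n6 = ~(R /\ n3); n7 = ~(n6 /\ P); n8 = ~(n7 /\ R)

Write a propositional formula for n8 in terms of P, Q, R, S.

~((~((~(R /\ (~((~(R /\ S)) /\ R)))) /\ P)) /\ R)

n2 = ~(R /\ S)
n3 = ~(n2 /\ R) = ~((~(R /\ S)) /\ R)
n6 = ~(R /\ n3) = ~(R /\ (~((~(R /\ S)) /\ R)))
n7 = ~(n6 /\ P) = ~((~(R /\ (~((~(R /\ S)) /\ R)))) /\ P)
n8 = ~(n7 /\ R) = ~((~((~(R /\ (~((~(R /\ S)) /\ R)))) /\ P)) /\ R)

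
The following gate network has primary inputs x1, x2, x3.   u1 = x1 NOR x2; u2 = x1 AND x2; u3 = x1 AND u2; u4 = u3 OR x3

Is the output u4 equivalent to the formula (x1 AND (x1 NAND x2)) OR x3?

No

u2 = x1 AND x2
u3 = x1 AND u2 = x1 AND (x1 AND x2)
u4 = u3 OR x3 = (x1 AND (x1 AND x2)) OR x3
At x1=1, x2=0, x3=0: circuit gives 0, formula gives 1.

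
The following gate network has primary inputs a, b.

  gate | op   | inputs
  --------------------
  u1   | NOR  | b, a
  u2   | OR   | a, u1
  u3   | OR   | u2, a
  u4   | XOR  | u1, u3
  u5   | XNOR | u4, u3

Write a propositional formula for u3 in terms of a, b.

(a OR (b NOR a)) OR a

u1 = b NOR a
u2 = a OR u1 = a OR (b NOR a)
u3 = u2 OR a = (a OR (b NOR a)) OR a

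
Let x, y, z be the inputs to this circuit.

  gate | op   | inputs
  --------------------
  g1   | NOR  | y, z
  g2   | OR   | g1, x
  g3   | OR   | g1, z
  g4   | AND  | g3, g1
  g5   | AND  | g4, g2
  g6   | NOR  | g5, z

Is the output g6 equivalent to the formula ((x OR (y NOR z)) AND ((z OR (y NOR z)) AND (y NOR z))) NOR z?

Yes

g1 = y NOR z
g2 = g1 OR x = (y NOR z) OR x
g3 = g1 OR z = (y NOR z) OR z
g4 = g3 AND g1 = ((y NOR z) OR z) AND (y NOR z)
g5 = g4 AND g2 = (((y NOR z) OR z) AND (y NOR z)) AND ((y NOR z) OR x)
g6 = g5 NOR z = ((((y NOR z) OR z) AND (y NOR z)) AND ((y NOR z) OR x)) NOR z
At x=0, y=0, z=0: circuit gives 0, formula gives 0.
At x=0, y=1, z=0: circuit gives 1, formula gives 1.
Agrees on all 8 inputs.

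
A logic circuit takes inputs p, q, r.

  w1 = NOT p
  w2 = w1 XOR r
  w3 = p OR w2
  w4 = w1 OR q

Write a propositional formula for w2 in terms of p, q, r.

w1 = NOT p
w2 = w1 XOR r = NOT p XOR r

NOT p XOR r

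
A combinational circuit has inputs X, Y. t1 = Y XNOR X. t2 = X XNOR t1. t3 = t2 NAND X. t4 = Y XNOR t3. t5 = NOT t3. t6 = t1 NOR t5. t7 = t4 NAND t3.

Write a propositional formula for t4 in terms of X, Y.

Y XNOR ((X XNOR (Y XNOR X)) NAND X)

t1 = Y XNOR X
t2 = X XNOR t1 = X XNOR (Y XNOR X)
t3 = t2 NAND X = (X XNOR (Y XNOR X)) NAND X
t4 = Y XNOR t3 = Y XNOR ((X XNOR (Y XNOR X)) NAND X)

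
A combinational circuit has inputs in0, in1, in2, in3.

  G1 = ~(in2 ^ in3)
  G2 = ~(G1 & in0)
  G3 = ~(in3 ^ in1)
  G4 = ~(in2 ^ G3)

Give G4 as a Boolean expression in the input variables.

~(in2 ^ (~(in3 ^ in1)))

G3 = ~(in3 ^ in1)
G4 = ~(in2 ^ G3) = ~(in2 ^ (~(in3 ^ in1)))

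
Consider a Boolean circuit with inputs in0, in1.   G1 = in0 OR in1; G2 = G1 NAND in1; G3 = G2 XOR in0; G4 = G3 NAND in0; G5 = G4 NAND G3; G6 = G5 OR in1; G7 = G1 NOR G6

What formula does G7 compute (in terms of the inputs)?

(in0 OR in1) NOR ((((((in0 OR in1) NAND in1) XOR in0) NAND in0) NAND (((in0 OR in1) NAND in1) XOR in0)) OR in1)

G1 = in0 OR in1
G2 = G1 NAND in1 = (in0 OR in1) NAND in1
G3 = G2 XOR in0 = ((in0 OR in1) NAND in1) XOR in0
G4 = G3 NAND in0 = (((in0 OR in1) NAND in1) XOR in0) NAND in0
G5 = G4 NAND G3 = ((((in0 OR in1) NAND in1) XOR in0) NAND in0) NAND (((in0 OR in1) NAND in1) XOR in0)
G6 = G5 OR in1 = (((((in0 OR in1) NAND in1) XOR in0) NAND in0) NAND (((in0 OR in1) NAND in1) XOR in0)) OR in1
G7 = G1 NOR G6 = (in0 OR in1) NOR ((((((in0 OR in1) NAND in1) XOR in0) NAND in0) NAND (((in0 OR in1) NAND in1) XOR in0)) OR in1)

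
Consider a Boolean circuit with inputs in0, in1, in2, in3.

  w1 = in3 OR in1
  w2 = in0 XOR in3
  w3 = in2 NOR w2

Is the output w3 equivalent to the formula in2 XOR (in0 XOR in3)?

w2 = in0 XOR in3
w3 = in2 NOR w2 = in2 NOR (in0 XOR in3)
At in0=0, in1=0, in2=0, in3=0: circuit gives 1, formula gives 0.

No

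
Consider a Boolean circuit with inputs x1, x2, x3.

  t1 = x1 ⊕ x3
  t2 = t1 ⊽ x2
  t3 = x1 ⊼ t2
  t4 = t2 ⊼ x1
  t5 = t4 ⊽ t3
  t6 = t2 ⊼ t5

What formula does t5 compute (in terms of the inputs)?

t1 = x1 ⊕ x3
t2 = t1 ⊽ x2 = (x1 ⊕ x3) ⊽ x2
t3 = x1 ⊼ t2 = x1 ⊼ ((x1 ⊕ x3) ⊽ x2)
t4 = t2 ⊼ x1 = ((x1 ⊕ x3) ⊽ x2) ⊼ x1
t5 = t4 ⊽ t3 = (((x1 ⊕ x3) ⊽ x2) ⊼ x1) ⊽ (x1 ⊼ ((x1 ⊕ x3) ⊽ x2))

(((x1 ⊕ x3) ⊽ x2) ⊼ x1) ⊽ (x1 ⊼ ((x1 ⊕ x3) ⊽ x2))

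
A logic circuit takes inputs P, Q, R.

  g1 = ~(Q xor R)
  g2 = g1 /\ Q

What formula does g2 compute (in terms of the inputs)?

g1 = ~(Q xor R)
g2 = g1 /\ Q = (~(Q xor R)) /\ Q

(~(Q xor R)) /\ Q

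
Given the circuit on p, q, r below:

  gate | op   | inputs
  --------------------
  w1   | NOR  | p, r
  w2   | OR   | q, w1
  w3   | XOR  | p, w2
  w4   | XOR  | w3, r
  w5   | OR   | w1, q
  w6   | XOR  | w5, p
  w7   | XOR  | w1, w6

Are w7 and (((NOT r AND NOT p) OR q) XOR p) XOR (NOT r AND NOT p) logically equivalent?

w1 = p NOR r
w5 = w1 OR q = (p NOR r) OR q
w6 = w5 XOR p = ((p NOR r) OR q) XOR p
w7 = w1 XOR w6 = (p NOR r) XOR (((p NOR r) OR q) XOR p)
At p=0, q=0, r=0: circuit gives 0, formula gives 0.
At p=0, q=1, r=1: circuit gives 1, formula gives 1.
Agrees on all 8 inputs.

Yes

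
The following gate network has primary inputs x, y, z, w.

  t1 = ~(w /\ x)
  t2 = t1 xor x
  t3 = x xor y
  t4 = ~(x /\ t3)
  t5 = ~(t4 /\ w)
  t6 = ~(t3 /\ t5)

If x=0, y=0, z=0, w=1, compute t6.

1

t3 = 0 xor 0 = 0
t4 = ~(0 /\ 0) = 1
t5 = ~(1 /\ 1) = 0
t6 = ~(0 /\ 0) = 1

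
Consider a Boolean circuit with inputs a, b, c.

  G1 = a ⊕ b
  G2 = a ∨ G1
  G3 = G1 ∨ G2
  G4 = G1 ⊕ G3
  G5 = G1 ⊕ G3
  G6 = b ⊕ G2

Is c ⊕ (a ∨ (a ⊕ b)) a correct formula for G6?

G1 = a ⊕ b
G2 = a ∨ G1 = a ∨ (a ⊕ b)
G6 = b ⊕ G2 = b ⊕ (a ∨ (a ⊕ b))
At a=0, b=0, c=1: circuit gives 0, formula gives 1.

No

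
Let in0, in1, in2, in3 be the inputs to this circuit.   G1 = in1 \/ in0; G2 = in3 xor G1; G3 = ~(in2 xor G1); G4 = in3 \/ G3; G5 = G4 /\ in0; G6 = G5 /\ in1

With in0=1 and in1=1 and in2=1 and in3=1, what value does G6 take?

G1 = 1 \/ 1 = 1
G3 = ~(1 xor 1) = 1
G4 = 1 \/ 1 = 1
G5 = 1 /\ 1 = 1
G6 = 1 /\ 1 = 1

1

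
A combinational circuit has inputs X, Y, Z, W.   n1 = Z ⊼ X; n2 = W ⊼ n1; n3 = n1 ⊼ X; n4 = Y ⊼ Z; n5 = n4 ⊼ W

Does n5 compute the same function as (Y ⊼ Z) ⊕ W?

n4 = Y ⊼ Z
n5 = n4 ⊼ W = (Y ⊼ Z) ⊼ W
At X=0, Y=1, Z=1, W=0: circuit gives 1, formula gives 0.

No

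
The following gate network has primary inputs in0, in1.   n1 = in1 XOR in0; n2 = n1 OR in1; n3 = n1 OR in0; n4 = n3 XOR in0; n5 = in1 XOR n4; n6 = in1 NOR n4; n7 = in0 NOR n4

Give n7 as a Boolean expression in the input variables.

n1 = in1 XOR in0
n3 = n1 OR in0 = (in1 XOR in0) OR in0
n4 = n3 XOR in0 = ((in1 XOR in0) OR in0) XOR in0
n7 = in0 NOR n4 = in0 NOR (((in1 XOR in0) OR in0) XOR in0)

in0 NOR (((in1 XOR in0) OR in0) XOR in0)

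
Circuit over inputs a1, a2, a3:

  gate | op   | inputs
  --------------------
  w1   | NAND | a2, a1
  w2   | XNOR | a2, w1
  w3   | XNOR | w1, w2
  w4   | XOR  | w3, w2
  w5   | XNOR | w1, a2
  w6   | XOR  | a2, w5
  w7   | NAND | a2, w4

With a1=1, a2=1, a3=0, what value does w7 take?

w1 = 1 NAND 1 = 0
w2 = 1 XNOR 0 = 0
w3 = 0 XNOR 0 = 1
w4 = 1 XOR 0 = 1
w7 = 1 NAND 1 = 0

0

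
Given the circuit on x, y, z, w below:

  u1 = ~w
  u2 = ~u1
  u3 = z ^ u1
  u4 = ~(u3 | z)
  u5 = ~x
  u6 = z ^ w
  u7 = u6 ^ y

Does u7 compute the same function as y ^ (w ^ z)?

Yes

u6 = z ^ w
u7 = u6 ^ y = (z ^ w) ^ y
At x=0, y=0, z=0, w=0: circuit gives 0, formula gives 0.
At x=0, y=0, z=0, w=1: circuit gives 1, formula gives 1.
Agrees on all 16 inputs.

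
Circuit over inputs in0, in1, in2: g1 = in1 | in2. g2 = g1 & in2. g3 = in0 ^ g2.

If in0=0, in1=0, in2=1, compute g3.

1

g1 = 0 | 1 = 1
g2 = 1 & 1 = 1
g3 = 0 ^ 1 = 1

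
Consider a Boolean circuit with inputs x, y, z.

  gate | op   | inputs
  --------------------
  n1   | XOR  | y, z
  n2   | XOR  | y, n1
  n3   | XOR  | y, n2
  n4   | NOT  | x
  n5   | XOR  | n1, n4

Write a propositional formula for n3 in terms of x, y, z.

n1 = y XOR z
n2 = y XOR n1 = y XOR (y XOR z)
n3 = y XOR n2 = y XOR (y XOR (y XOR z))

y XOR (y XOR (y XOR z))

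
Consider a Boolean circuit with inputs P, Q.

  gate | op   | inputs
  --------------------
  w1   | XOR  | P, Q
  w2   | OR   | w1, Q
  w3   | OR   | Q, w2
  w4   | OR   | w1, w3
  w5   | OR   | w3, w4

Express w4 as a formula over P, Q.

(P XOR Q) OR (Q OR ((P XOR Q) OR Q))

w1 = P XOR Q
w2 = w1 OR Q = (P XOR Q) OR Q
w3 = Q OR w2 = Q OR ((P XOR Q) OR Q)
w4 = w1 OR w3 = (P XOR Q) OR (Q OR ((P XOR Q) OR Q))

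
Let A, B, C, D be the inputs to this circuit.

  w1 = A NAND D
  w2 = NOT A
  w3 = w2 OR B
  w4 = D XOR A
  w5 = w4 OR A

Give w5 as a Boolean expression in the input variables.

(D XOR A) OR A

w4 = D XOR A
w5 = w4 OR A = (D XOR A) OR A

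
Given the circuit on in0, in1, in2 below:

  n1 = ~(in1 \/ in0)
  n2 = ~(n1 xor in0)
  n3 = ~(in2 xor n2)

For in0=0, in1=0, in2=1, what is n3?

n1 = ~(0 \/ 0) = 1
n2 = ~(1 xor 0) = 0
n3 = ~(1 xor 0) = 0

0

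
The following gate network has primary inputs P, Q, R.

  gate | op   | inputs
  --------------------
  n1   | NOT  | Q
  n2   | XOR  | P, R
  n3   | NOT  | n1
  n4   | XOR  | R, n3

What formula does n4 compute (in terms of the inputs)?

n1 = NOT Q
n3 = NOT n1 = NOT NOT Q
n4 = R XOR n3 = R XOR NOT NOT Q

R XOR NOT NOT Q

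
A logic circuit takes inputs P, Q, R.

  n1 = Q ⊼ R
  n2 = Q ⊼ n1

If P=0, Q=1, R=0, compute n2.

0

n1 = 1 ⊼ 0 = 1
n2 = 1 ⊼ 1 = 0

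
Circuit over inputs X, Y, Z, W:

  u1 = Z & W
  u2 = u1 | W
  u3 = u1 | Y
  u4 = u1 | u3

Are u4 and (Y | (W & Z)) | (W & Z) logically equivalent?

Yes

u1 = Z & W
u3 = u1 | Y = (Z & W) | Y
u4 = u1 | u3 = (Z & W) | ((Z & W) | Y)
At X=0, Y=0, Z=0, W=0: circuit gives 0, formula gives 0.
At X=0, Y=0, Z=1, W=1: circuit gives 1, formula gives 1.
Agrees on all 16 inputs.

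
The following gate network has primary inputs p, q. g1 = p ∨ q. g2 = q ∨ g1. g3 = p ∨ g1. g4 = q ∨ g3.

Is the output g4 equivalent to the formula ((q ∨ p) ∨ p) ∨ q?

g1 = p ∨ q
g3 = p ∨ g1 = p ∨ (p ∨ q)
g4 = q ∨ g3 = q ∨ (p ∨ (p ∨ q))
At p=0, q=0: circuit gives 0, formula gives 0.
At p=0, q=1: circuit gives 1, formula gives 1.
Agrees on all 4 inputs.

Yes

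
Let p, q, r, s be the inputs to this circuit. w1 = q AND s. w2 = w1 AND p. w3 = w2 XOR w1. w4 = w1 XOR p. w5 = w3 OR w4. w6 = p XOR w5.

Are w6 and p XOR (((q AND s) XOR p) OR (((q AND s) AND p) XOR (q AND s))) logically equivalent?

Yes

w1 = q AND s
w2 = w1 AND p = (q AND s) AND p
w3 = w2 XOR w1 = ((q AND s) AND p) XOR (q AND s)
w4 = w1 XOR p = (q AND s) XOR p
w5 = w3 OR w4 = (((q AND s) AND p) XOR (q AND s)) OR ((q AND s) XOR p)
w6 = p XOR w5 = p XOR ((((q AND s) AND p) XOR (q AND s)) OR ((q AND s) XOR p))
At p=0, q=0, r=0, s=0: circuit gives 0, formula gives 0.
At p=0, q=1, r=0, s=1: circuit gives 1, formula gives 1.
Agrees on all 16 inputs.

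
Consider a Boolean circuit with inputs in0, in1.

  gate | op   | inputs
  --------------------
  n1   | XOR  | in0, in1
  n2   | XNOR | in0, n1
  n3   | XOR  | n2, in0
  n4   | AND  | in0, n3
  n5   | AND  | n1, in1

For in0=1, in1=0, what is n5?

n1 = 1 XOR 0 = 1
n5 = 1 AND 0 = 0

0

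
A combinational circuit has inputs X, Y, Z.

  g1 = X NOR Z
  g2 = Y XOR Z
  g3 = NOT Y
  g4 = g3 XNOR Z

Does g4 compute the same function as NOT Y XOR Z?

No

g3 = NOT Y
g4 = g3 XNOR Z = NOT Y XNOR Z
At X=0, Y=0, Z=0: circuit gives 0, formula gives 1.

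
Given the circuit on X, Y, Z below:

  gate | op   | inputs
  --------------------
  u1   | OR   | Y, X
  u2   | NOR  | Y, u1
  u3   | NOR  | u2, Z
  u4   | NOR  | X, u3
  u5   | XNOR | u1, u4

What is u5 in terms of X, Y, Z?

u1 = Y OR X
u2 = Y NOR u1 = Y NOR (Y OR X)
u3 = u2 NOR Z = (Y NOR (Y OR X)) NOR Z
u4 = X NOR u3 = X NOR ((Y NOR (Y OR X)) NOR Z)
u5 = u1 XNOR u4 = (Y OR X) XNOR (X NOR ((Y NOR (Y OR X)) NOR Z))

(Y OR X) XNOR (X NOR ((Y NOR (Y OR X)) NOR Z))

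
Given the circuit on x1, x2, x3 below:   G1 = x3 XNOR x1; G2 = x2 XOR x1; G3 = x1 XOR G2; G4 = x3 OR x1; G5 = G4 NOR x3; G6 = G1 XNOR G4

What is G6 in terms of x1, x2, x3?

G1 = x3 XNOR x1
G4 = x3 OR x1
G6 = G1 XNOR G4 = (x3 XNOR x1) XNOR (x3 OR x1)

(x3 XNOR x1) XNOR (x3 OR x1)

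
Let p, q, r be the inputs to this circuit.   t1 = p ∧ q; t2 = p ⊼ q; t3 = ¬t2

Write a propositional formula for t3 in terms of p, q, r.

¬(p ⊼ q)

t2 = p ⊼ q
t3 = ¬t2 = ¬(p ⊼ q)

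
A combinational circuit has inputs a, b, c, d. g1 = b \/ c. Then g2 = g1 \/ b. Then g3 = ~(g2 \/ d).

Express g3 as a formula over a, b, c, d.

~(((b \/ c) \/ b) \/ d)

g1 = b \/ c
g2 = g1 \/ b = (b \/ c) \/ b
g3 = ~(g2 \/ d) = ~(((b \/ c) \/ b) \/ d)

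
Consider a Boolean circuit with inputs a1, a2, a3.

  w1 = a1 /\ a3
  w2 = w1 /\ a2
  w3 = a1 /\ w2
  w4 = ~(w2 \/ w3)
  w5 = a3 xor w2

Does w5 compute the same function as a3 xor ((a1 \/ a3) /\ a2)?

w1 = a1 /\ a3
w2 = w1 /\ a2 = (a1 /\ a3) /\ a2
w5 = a3 xor w2 = a3 xor ((a1 /\ a3) /\ a2)
At a1=0, a2=1, a3=1: circuit gives 1, formula gives 0.

No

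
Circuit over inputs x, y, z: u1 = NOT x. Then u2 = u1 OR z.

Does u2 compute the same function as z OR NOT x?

u1 = NOT x
u2 = u1 OR z = NOT x OR z
At x=1, y=0, z=0: circuit gives 0, formula gives 0.
At x=0, y=0, z=0: circuit gives 1, formula gives 1.
Agrees on all 8 inputs.

Yes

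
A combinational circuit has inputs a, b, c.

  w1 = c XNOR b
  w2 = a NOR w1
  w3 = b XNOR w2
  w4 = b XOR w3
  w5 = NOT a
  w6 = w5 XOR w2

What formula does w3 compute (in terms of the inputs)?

b XNOR (a NOR (c XNOR b))

w1 = c XNOR b
w2 = a NOR w1 = a NOR (c XNOR b)
w3 = b XNOR w2 = b XNOR (a NOR (c XNOR b))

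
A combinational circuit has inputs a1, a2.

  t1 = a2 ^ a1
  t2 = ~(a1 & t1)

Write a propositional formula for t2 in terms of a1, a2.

t1 = a2 ^ a1
t2 = ~(a1 & t1) = ~(a1 & (a2 ^ a1))

~(a1 & (a2 ^ a1))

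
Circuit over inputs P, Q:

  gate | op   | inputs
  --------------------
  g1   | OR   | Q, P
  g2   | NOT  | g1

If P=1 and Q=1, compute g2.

0

g1 = 1 OR 1 = 1
g2 = NOT 1 = 0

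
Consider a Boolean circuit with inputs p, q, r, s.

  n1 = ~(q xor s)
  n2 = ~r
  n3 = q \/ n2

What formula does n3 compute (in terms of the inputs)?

n2 = ~r
n3 = q \/ n2 = q \/ ~r

q \/ ~r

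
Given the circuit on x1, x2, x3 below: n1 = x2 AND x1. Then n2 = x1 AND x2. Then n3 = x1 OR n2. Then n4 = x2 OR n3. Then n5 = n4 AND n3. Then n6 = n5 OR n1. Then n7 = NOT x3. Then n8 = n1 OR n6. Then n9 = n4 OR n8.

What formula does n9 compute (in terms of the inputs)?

n1 = x2 AND x1
n2 = x1 AND x2
n3 = x1 OR n2 = x1 OR (x1 AND x2)
n4 = x2 OR n3 = x2 OR (x1 OR (x1 AND x2))
n5 = n4 AND n3 = (x2 OR (x1 OR (x1 AND x2))) AND (x1 OR (x1 AND x2))
n6 = n5 OR n1 = ((x2 OR (x1 OR (x1 AND x2))) AND (x1 OR (x1 AND x2))) OR (x2 AND x1)
n8 = n1 OR n6 = (x2 AND x1) OR (((x2 OR (x1 OR (x1 AND x2))) AND (x1 OR (x1 AND x2))) OR (x2 AND x1))
n9 = n4 OR n8 = (x2 OR (x1 OR (x1 AND x2))) OR ((x2 AND x1) OR (((x2 OR (x1 OR (x1 AND x2))) AND (x1 OR (x1 AND x2))) OR (x2 AND x1)))

(x2 OR (x1 OR (x1 AND x2))) OR ((x2 AND x1) OR (((x2 OR (x1 OR (x1 AND x2))) AND (x1 OR (x1 AND x2))) OR (x2 AND x1)))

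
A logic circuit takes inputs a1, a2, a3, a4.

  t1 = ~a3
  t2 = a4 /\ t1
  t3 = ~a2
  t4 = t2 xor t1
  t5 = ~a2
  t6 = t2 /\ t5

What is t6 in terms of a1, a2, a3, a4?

(a4 /\ ~a3) /\ ~a2

t1 = ~a3
t2 = a4 /\ t1 = a4 /\ ~a3
t5 = ~a2
t6 = t2 /\ t5 = (a4 /\ ~a3) /\ ~a2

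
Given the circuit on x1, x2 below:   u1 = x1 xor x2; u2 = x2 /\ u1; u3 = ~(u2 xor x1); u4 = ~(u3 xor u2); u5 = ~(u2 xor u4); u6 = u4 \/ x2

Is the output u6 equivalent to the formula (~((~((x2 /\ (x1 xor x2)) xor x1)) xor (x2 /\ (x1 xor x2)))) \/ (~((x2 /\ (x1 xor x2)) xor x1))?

No

u1 = x1 xor x2
u2 = x2 /\ u1 = x2 /\ (x1 xor x2)
u3 = ~(u2 xor x1) = ~((x2 /\ (x1 xor x2)) xor x1)
u4 = ~(u3 xor u2) = ~((~((x2 /\ (x1 xor x2)) xor x1)) xor (x2 /\ (x1 xor x2)))
u6 = u4 \/ x2 = (~((~((x2 /\ (x1 xor x2)) xor x1)) xor (x2 /\ (x1 xor x2)))) \/ x2
At x1=0, x2=0: circuit gives 0, formula gives 1.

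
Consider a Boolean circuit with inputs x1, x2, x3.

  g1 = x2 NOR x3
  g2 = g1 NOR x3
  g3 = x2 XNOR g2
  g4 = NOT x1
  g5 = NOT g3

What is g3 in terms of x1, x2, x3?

x2 XNOR ((x2 NOR x3) NOR x3)

g1 = x2 NOR x3
g2 = g1 NOR x3 = (x2 NOR x3) NOR x3
g3 = x2 XNOR g2 = x2 XNOR ((x2 NOR x3) NOR x3)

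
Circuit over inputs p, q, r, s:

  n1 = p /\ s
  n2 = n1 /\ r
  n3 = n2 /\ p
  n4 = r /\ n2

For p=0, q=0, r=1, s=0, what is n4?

0

n1 = 0 /\ 0 = 0
n2 = 0 /\ 1 = 0
n4 = 1 /\ 0 = 0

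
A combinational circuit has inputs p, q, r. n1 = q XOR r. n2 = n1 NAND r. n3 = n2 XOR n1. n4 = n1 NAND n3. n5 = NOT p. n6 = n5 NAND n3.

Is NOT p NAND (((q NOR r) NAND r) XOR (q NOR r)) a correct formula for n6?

n1 = q XOR r
n2 = n1 NAND r = (q XOR r) NAND r
n3 = n2 XOR n1 = ((q XOR r) NAND r) XOR (q XOR r)
n5 = NOT p
n6 = n5 NAND n3 = NOT p NAND (((q XOR r) NAND r) XOR (q XOR r))
At p=0, q=0, r=0: circuit gives 0, formula gives 1.

No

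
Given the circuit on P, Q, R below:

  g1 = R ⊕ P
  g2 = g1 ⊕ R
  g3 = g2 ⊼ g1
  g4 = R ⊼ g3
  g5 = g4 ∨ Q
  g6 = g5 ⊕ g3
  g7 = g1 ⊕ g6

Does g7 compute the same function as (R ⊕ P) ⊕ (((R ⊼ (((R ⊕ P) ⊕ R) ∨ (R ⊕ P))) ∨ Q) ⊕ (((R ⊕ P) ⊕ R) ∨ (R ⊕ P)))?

g1 = R ⊕ P
g2 = g1 ⊕ R = (R ⊕ P) ⊕ R
g3 = g2 ⊼ g1 = ((R ⊕ P) ⊕ R) ⊼ (R ⊕ P)
g4 = R ⊼ g3 = R ⊼ (((R ⊕ P) ⊕ R) ⊼ (R ⊕ P))
g5 = g4 ∨ Q = (R ⊼ (((R ⊕ P) ⊕ R) ⊼ (R ⊕ P))) ∨ Q
g6 = g5 ⊕ g3 = ((R ⊼ (((R ⊕ P) ⊕ R) ⊼ (R ⊕ P))) ∨ Q) ⊕ (((R ⊕ P) ⊕ R) ⊼ (R ⊕ P))
g7 = g1 ⊕ g6 = (R ⊕ P) ⊕ (((R ⊼ (((R ⊕ P) ⊕ R) ⊼ (R ⊕ P))) ∨ Q) ⊕ (((R ⊕ P) ⊕ R) ⊼ (R ⊕ P)))
At P=0, Q=0, R=0: circuit gives 0, formula gives 1.

No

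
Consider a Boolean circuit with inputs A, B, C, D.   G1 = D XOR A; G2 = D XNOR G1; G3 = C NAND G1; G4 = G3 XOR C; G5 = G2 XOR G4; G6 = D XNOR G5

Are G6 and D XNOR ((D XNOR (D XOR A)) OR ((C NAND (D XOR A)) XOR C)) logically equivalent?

G1 = D XOR A
G2 = D XNOR G1 = D XNOR (D XOR A)
G3 = C NAND G1 = C NAND (D XOR A)
G4 = G3 XOR C = (C NAND (D XOR A)) XOR C
G5 = G2 XOR G4 = (D XNOR (D XOR A)) XOR ((C NAND (D XOR A)) XOR C)
G6 = D XNOR G5 = D XNOR ((D XNOR (D XOR A)) XOR ((C NAND (D XOR A)) XOR C))
At A=0, B=0, C=0, D=0: circuit gives 1, formula gives 0.

No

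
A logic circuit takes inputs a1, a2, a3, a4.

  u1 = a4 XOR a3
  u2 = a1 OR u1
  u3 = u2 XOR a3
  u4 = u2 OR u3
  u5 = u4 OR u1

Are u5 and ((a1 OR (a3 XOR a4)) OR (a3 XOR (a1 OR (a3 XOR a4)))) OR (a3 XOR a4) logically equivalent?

Yes

u1 = a4 XOR a3
u2 = a1 OR u1 = a1 OR (a4 XOR a3)
u3 = u2 XOR a3 = (a1 OR (a4 XOR a3)) XOR a3
u4 = u2 OR u3 = (a1 OR (a4 XOR a3)) OR ((a1 OR (a4 XOR a3)) XOR a3)
u5 = u4 OR u1 = ((a1 OR (a4 XOR a3)) OR ((a1 OR (a4 XOR a3)) XOR a3)) OR (a4 XOR a3)
At a1=0, a2=0, a3=0, a4=0: circuit gives 0, formula gives 0.
At a1=0, a2=0, a3=0, a4=1: circuit gives 1, formula gives 1.
Agrees on all 16 inputs.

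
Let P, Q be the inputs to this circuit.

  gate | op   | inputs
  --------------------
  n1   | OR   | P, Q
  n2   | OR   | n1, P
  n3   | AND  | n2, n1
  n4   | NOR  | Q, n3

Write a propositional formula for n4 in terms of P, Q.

n1 = P OR Q
n2 = n1 OR P = (P OR Q) OR P
n3 = n2 AND n1 = ((P OR Q) OR P) AND (P OR Q)
n4 = Q NOR n3 = Q NOR (((P OR Q) OR P) AND (P OR Q))

Q NOR (((P OR Q) OR P) AND (P OR Q))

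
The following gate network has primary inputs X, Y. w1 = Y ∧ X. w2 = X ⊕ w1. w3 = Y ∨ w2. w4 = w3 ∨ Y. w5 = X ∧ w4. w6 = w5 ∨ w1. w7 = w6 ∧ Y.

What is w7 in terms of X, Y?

w1 = Y ∧ X
w2 = X ⊕ w1 = X ⊕ (Y ∧ X)
w3 = Y ∨ w2 = Y ∨ (X ⊕ (Y ∧ X))
w4 = w3 ∨ Y = (Y ∨ (X ⊕ (Y ∧ X))) ∨ Y
w5 = X ∧ w4 = X ∧ ((Y ∨ (X ⊕ (Y ∧ X))) ∨ Y)
w6 = w5 ∨ w1 = (X ∧ ((Y ∨ (X ⊕ (Y ∧ X))) ∨ Y)) ∨ (Y ∧ X)
w7 = w6 ∧ Y = ((X ∧ ((Y ∨ (X ⊕ (Y ∧ X))) ∨ Y)) ∨ (Y ∧ X)) ∧ Y

((X ∧ ((Y ∨ (X ⊕ (Y ∧ X))) ∨ Y)) ∨ (Y ∧ X)) ∧ Y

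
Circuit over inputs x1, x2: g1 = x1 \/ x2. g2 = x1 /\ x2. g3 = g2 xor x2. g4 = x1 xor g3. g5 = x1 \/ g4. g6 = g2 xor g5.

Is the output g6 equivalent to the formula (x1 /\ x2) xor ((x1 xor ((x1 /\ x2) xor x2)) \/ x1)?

g2 = x1 /\ x2
g3 = g2 xor x2 = (x1 /\ x2) xor x2
g4 = x1 xor g3 = x1 xor ((x1 /\ x2) xor x2)
g5 = x1 \/ g4 = x1 \/ (x1 xor ((x1 /\ x2) xor x2))
g6 = g2 xor g5 = (x1 /\ x2) xor (x1 \/ (x1 xor ((x1 /\ x2) xor x2)))
At x1=0, x2=0: circuit gives 0, formula gives 0.
At x1=0, x2=1: circuit gives 1, formula gives 1.
Agrees on all 4 inputs.

Yes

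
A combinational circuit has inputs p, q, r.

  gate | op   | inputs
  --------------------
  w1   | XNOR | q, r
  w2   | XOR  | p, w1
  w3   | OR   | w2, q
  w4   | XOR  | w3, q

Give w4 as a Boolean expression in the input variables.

((p XOR (q XNOR r)) OR q) XOR q

w1 = q XNOR r
w2 = p XOR w1 = p XOR (q XNOR r)
w3 = w2 OR q = (p XOR (q XNOR r)) OR q
w4 = w3 XOR q = ((p XOR (q XNOR r)) OR q) XOR q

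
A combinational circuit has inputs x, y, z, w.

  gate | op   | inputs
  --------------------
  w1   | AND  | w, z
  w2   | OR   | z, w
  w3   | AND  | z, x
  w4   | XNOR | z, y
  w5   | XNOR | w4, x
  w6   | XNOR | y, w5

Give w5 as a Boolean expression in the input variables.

(z XNOR y) XNOR x

w4 = z XNOR y
w5 = w4 XNOR x = (z XNOR y) XNOR x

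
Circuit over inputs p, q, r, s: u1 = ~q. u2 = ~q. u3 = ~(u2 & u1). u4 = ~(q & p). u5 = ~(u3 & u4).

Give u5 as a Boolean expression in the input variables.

u1 = ~q
u2 = ~q
u3 = ~(u2 & u1) = ~(~q & ~q)
u4 = ~(q & p)
u5 = ~(u3 & u4) = ~((~(~q & ~q)) & (~(q & p)))

~((~(~q & ~q)) & (~(q & p)))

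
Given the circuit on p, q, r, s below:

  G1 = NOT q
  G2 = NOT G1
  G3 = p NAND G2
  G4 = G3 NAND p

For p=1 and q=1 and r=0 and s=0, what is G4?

1

G1 = NOT 1 = 0
G2 = NOT 0 = 1
G3 = 1 NAND 1 = 0
G4 = 0 NAND 1 = 1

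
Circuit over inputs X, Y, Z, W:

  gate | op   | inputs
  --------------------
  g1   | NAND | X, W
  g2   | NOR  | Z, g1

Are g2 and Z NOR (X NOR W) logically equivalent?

g1 = X NAND W
g2 = Z NOR g1 = Z NOR (X NAND W)
At X=0, Y=0, Z=0, W=1: circuit gives 0, formula gives 1.

No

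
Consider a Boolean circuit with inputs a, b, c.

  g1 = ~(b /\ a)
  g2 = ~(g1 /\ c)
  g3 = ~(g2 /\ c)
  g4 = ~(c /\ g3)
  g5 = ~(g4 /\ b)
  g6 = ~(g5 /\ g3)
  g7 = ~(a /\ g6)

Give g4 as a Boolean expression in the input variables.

~(c /\ (~((~((~(b /\ a)) /\ c)) /\ c)))

g1 = ~(b /\ a)
g2 = ~(g1 /\ c) = ~((~(b /\ a)) /\ c)
g3 = ~(g2 /\ c) = ~((~((~(b /\ a)) /\ c)) /\ c)
g4 = ~(c /\ g3) = ~(c /\ (~((~((~(b /\ a)) /\ c)) /\ c)))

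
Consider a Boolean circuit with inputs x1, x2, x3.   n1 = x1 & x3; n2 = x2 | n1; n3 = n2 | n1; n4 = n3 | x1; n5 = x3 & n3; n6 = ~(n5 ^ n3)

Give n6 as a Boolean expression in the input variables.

~((x3 & ((x2 | (x1 & x3)) | (x1 & x3))) ^ ((x2 | (x1 & x3)) | (x1 & x3)))

n1 = x1 & x3
n2 = x2 | n1 = x2 | (x1 & x3)
n3 = n2 | n1 = (x2 | (x1 & x3)) | (x1 & x3)
n5 = x3 & n3 = x3 & ((x2 | (x1 & x3)) | (x1 & x3))
n6 = ~(n5 ^ n3) = ~((x3 & ((x2 | (x1 & x3)) | (x1 & x3))) ^ ((x2 | (x1 & x3)) | (x1 & x3)))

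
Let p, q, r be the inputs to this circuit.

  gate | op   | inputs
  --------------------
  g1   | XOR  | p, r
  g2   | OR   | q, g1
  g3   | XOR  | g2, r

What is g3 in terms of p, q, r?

g1 = p XOR r
g2 = q OR g1 = q OR (p XOR r)
g3 = g2 XOR r = (q OR (p XOR r)) XOR r

(q OR (p XOR r)) XOR r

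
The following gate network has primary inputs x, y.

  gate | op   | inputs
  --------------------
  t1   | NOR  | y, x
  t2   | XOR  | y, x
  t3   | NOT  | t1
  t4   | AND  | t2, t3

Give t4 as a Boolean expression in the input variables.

(y XOR x) AND NOT (y NOR x)

t1 = y NOR x
t2 = y XOR x
t3 = NOT t1 = NOT (y NOR x)
t4 = t2 AND t3 = (y XOR x) AND NOT (y NOR x)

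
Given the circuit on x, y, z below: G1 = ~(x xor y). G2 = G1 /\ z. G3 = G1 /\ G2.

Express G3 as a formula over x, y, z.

(~(x xor y)) /\ ((~(x xor y)) /\ z)

G1 = ~(x xor y)
G2 = G1 /\ z = (~(x xor y)) /\ z
G3 = G1 /\ G2 = (~(x xor y)) /\ ((~(x xor y)) /\ z)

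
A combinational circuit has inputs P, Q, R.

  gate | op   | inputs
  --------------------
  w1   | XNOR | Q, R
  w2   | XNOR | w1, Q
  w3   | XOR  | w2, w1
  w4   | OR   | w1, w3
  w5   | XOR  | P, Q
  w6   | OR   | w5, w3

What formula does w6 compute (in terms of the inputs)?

w1 = Q XNOR R
w2 = w1 XNOR Q = (Q XNOR R) XNOR Q
w3 = w2 XOR w1 = ((Q XNOR R) XNOR Q) XOR (Q XNOR R)
w5 = P XOR Q
w6 = w5 OR w3 = (P XOR Q) OR (((Q XNOR R) XNOR Q) XOR (Q XNOR R))

(P XOR Q) OR (((Q XNOR R) XNOR Q) XOR (Q XNOR R))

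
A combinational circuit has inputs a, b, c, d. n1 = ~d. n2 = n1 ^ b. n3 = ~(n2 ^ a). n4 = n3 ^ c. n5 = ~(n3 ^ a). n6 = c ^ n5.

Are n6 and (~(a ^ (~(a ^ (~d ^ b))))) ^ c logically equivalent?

Yes

n1 = ~d
n2 = n1 ^ b = ~d ^ b
n3 = ~(n2 ^ a) = ~((~d ^ b) ^ a)
n5 = ~(n3 ^ a) = ~((~((~d ^ b) ^ a)) ^ a)
n6 = c ^ n5 = c ^ (~((~((~d ^ b) ^ a)) ^ a))
At a=0, b=0, c=0, d=1: circuit gives 0, formula gives 0.
At a=0, b=0, c=0, d=0: circuit gives 1, formula gives 1.
Agrees on all 16 inputs.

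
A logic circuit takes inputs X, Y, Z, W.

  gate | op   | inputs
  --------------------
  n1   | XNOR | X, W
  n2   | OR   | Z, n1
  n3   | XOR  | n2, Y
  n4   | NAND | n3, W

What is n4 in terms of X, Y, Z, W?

((Z OR (X XNOR W)) XOR Y) NAND W

n1 = X XNOR W
n2 = Z OR n1 = Z OR (X XNOR W)
n3 = n2 XOR Y = (Z OR (X XNOR W)) XOR Y
n4 = n3 NAND W = ((Z OR (X XNOR W)) XOR Y) NAND W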